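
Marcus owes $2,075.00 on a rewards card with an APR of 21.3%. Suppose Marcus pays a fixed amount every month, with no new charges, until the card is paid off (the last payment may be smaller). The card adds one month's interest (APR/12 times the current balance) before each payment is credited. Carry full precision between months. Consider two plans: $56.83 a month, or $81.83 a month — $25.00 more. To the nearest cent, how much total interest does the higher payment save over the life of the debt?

Monthly rate r = 21.3%/12 = 1.775% = 0.01775.
At $56.83/mo: n = ⌈−ln(1 − rB₀/P)/ln(1+r)⌉ = 60 payments (last $20.56); total interest = total paid − $2,075.00 = $1,298.53.
At $81.83/mo: 34 payments (last $80.92); total interest $706.31.
Interest saved = $1,298.53 − $706.31 = $592.22.

$592.22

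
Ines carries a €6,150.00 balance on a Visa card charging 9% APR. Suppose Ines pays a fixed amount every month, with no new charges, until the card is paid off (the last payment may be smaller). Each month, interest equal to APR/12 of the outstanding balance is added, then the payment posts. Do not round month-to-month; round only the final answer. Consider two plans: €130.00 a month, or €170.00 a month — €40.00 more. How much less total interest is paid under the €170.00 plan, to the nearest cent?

€422.55

Monthly rate r = 9%/12 = 0.75% = 0.0075.
At €130.00/mo: n = ⌈−ln(1 − rB₀/P)/ln(1+r)⌉ = 59 payments (last €84.14); total interest = total paid − €6,150.00 = €1,474.14.
At €170.00/mo: 43 payments (last €61.59); total interest €1,051.59.
Interest saved = €1,474.14 − €1,051.59 = €422.55.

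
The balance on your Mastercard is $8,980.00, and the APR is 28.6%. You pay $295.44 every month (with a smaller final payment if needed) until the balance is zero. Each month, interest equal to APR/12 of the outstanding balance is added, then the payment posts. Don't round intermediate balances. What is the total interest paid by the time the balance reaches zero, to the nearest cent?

$7,187.48

Monthly rate r = 28.6%/12 = 2.38333% = 0.0238333.
Payoff takes n = ⌈−ln(1 − rB₀/P)/ln(1+r)⌉ = ⌈54.721⌉ = 55 payments; the last is $213.72.
Total paid = 54·$295.44 + $213.72 = $16,167.48.
Total interest = total paid − principal = $16,167.48 − $8,980.00 = $7,187.48.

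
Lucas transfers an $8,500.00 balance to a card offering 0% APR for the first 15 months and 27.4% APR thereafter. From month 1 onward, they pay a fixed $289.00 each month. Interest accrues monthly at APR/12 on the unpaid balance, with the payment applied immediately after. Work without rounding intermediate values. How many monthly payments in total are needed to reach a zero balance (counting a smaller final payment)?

33 months

Promo months 1–15 at r₀ = 0%/12 = 0; months 16+ at r₁ = 27.4%/12 = 0.0228333.
After month 15 (no interest yet): B = $8,500.00 − 15·$289.00 = $4,165.00.
Then at r₁ with $289.00/mo: n₂ = −ln(1 − r₁·B/P)/ln(1+r₁) ≈ 17.68 → 18 more payments.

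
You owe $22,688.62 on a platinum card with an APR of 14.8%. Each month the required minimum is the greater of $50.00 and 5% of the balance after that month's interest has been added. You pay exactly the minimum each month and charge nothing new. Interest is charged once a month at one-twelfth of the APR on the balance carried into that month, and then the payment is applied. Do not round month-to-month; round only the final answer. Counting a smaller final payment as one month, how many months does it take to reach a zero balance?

104 months

Monthly rate r = 14.8%/12 = 1.23333% = 0.0123333.
While 5% of the post-interest balance exceeds $50.00, each month B ← (B·(1+r))·(1 − 0.05), i.e. B shrinks by the factor (1+r)·0.95 = 0.96172.
This holds for months 1–81. Entering month 82 the balance is $960.79; 5% of the post-interest balance is now below $50.00, so the flat $50.00 minimum applies from here.
From month 82 a fixed $50.00 at rate r clears $960.79 in 23 more payments. Total: 81 + 23 = 104 months.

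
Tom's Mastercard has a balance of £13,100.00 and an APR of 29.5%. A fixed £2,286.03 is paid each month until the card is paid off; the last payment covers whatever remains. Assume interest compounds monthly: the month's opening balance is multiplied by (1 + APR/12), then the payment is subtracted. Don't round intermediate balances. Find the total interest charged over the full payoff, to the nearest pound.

£1,198

Monthly rate r = 29.5%/12 = 2.45833% = 0.0245833.
Payoff takes n = ⌈−ln(1 − rB₀/P)/ln(1+r)⌉ = ⌈6.252⌉ = 7 payments; the last is £581.62.
Total paid = 6·£2,286.03 + £581.62 = £14,297.80.
Total interest = total paid − principal = £14,297.80 − £13,100.00 = £1,197.80.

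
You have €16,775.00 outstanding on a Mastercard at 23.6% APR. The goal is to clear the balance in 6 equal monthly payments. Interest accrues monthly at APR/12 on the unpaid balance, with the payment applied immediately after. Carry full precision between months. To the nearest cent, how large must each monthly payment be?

€2,991.40

Monthly rate r = 23.6%/12 = 1.96667% = 0.0196667.
Level-payment amortization: P = B₀·r / (1 − (1+r)^(−n)) = 16775.00·0.0196667 / (1 − 1.01967^(−6)).
Denominator 1 − (1+r)^(−6) = 0.110285504.
P = 329.908 / 0.110285504 ≈ 2991.40.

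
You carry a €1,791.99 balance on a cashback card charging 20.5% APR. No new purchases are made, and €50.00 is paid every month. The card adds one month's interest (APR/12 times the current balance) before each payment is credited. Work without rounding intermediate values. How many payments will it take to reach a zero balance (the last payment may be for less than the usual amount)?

56 payments

Monthly rate r = 20.5%/12 = 1.70833% = 0.0170833.
Recurrence: B ← B·(1+r) − €50.00.
Month 1: interest €30.61; balance after payment €1,772.60.
Month 2: interest €30.28; balance after payment €1,752.89.
Closed form: n = −ln(1 − rB₀/P)/ln(1+r) = −ln(0.38774)/ln(1.01708) ≈ 55.932, so the balance reaches zero during payment 56.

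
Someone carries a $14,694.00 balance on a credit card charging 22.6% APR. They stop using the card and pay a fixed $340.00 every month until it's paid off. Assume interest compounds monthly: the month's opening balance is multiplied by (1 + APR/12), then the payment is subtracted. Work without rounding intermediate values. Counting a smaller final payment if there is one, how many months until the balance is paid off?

Monthly rate r = 22.6%/12 = 1.88333% = 0.0188333.
Recurrence: B ← B·(1+r) − $340.00.
Month 1: interest $276.74; balance after payment $14,630.74.
Month 2: interest $275.55; balance after payment $14,566.28.
Closed form: n = −ln(1 − rB₀/P)/ln(1+r) = −ln(0.18607)/ln(1.01883) ≈ 90.129, so the balance reaches zero during payment 91.

91 months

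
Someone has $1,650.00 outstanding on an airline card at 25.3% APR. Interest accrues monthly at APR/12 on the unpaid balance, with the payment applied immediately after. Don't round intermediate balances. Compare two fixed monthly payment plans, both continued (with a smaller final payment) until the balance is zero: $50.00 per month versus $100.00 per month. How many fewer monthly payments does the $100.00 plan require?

Monthly rate r = 25.3%/12 = 2.10833% = 0.0210833.
At $50.00/mo: n = ⌈−ln(1 − rB₀/P)/ln(1+r)⌉ = 58 payments (last $1.57); total interest = total paid − $1,650.00 = $1,201.57.
At $100.00/mo: 21 payments (last $49.32); total interest $399.32.
Payments saved = 58 − 21 = 37.

37 fewer payments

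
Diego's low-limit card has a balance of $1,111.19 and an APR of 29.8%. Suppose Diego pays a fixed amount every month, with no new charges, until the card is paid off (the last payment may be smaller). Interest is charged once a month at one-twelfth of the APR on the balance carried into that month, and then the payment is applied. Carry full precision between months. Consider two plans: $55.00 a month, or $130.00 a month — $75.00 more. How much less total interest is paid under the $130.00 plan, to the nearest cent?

$297.25

Monthly rate r = 29.8%/12 = 2.48333% = 0.0248333.
At $55.00/mo: n = ⌈−ln(1 − rB₀/P)/ln(1+r)⌉ = 29 payments (last $22.03); total interest = total paid − $1,111.19 = $450.84.
At $130.00/mo: 10 payments (last $94.78); total interest $153.59.
Interest saved = $450.84 − $153.59 = $297.25.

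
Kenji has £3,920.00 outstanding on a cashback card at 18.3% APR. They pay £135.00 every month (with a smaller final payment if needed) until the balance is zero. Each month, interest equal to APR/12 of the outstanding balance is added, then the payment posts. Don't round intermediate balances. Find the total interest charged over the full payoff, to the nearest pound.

Monthly rate r = 18.3%/12 = 1.525% = 0.01525.
Payoff takes n = ⌈−ln(1 − rB₀/P)/ln(1+r)⌉ = ⌈38.643⌉ = 39 payments; the last is £87.04.
Total paid = 38·£135.00 + £87.04 = £5,217.04.
Total interest = total paid − principal = £5,217.04 − £3,920.00 = £1,297.04.

£1,297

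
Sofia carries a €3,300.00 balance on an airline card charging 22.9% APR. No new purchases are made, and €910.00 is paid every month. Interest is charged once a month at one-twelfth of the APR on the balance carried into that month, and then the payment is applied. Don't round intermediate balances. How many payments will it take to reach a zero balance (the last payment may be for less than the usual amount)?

4 payments

Monthly rate r = 22.9%/12 = 1.90833% = 0.0190833.
Recurrence: B ← B·(1+r) − €910.00.
Month 1: interest €62.97; balance after payment €2,452.97.
Month 2: interest €46.81; balance after payment €1,589.79.
Month 3: interest €30.34; balance after payment €710.12.
Month 4: interest €13.55; balance after payment €0.00.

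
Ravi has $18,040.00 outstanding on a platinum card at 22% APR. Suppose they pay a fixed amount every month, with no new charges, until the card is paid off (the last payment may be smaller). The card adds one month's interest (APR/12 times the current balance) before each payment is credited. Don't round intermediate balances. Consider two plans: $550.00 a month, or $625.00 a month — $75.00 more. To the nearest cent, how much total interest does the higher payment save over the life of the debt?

$1,926.61

Monthly rate r = 22%/12 = 1.83333% = 0.0183333.
At $550.00/mo: n = ⌈−ln(1 − rB₀/P)/ln(1+r)⌉ = 51 payments (last $342.20); total interest = total paid − $18,040.00 = $9,802.20.
At $625.00/mo: 42 payments (last $290.59); total interest $7,875.59.
Interest saved = $9,802.20 − $7,875.59 = $1,926.61.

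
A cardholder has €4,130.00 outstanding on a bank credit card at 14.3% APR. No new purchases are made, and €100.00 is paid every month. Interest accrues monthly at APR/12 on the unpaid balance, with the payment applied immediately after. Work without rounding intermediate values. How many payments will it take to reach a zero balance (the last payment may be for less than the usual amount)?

Monthly rate r = 14.3%/12 = 1.19167% = 0.0119167.
Recurrence: B ← B·(1+r) − €100.00.
Month 1: interest €49.22; balance after payment €4,079.22.
Month 2: interest €48.61; balance after payment €4,027.83.
Closed form: n = −ln(1 − rB₀/P)/ln(1+r) = −ln(0.50784)/ln(1.01192) ≈ 57.198, so the balance reaches zero during payment 58.

58 months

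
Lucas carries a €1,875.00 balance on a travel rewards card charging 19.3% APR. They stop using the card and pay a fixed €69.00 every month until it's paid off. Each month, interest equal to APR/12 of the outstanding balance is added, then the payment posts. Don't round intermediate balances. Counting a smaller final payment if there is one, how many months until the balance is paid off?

37 months

Monthly rate r = 19.3%/12 = 1.60833% = 0.0160833.
Recurrence: B ← B·(1+r) − €69.00.
Month 1: interest €30.16; balance after payment €1,836.16.
Month 2: interest €29.53; balance after payment €1,796.69.
Closed form: n = −ln(1 − rB₀/P)/ln(1+r) = −ln(0.56295)/ln(1.01608) ≈ 36.010, so the balance reaches zero during payment 37.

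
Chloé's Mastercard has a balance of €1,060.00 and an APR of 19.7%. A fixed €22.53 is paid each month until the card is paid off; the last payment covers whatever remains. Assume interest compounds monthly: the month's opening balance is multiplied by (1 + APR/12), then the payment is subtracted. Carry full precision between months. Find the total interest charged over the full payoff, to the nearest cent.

Monthly rate r = 19.7%/12 = 1.64167% = 0.0164167.
Payoff takes n = ⌈−ln(1 − rB₀/P)/ln(1+r)⌉ = ⌈90.894⌉ = 91 payments; the last is €20.17.
Total paid = 90·€22.53 + €20.17 = €2,047.87.
Total interest = total paid − principal = €2,047.87 − €1,060.00 = €987.87.

€987.87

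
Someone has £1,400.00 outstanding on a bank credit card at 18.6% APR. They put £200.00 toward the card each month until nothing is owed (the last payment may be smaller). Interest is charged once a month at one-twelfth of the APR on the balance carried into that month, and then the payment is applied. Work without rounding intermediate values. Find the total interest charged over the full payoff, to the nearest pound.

£94

Monthly rate r = 18.6%/12 = 1.55% = 0.0155.
Payoff takes n = ⌈−ln(1 − rB₀/P)/ln(1+r)⌉ = ⌈7.467⌉ = 8 payments; the last is £93.77.
Total paid = 7·£200.00 + £93.77 = £1,493.77.
Total interest = total paid − principal = £1,493.77 − £1,400.00 = £93.77.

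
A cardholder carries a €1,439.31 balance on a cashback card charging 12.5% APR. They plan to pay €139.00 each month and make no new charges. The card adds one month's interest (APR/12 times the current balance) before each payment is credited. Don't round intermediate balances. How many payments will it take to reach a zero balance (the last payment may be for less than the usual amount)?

12 payments

Monthly rate r = 12.5%/12 = 1.04167% = 0.0104167.
Recurrence: B ← B·(1+r) − €139.00.
Month 1: interest €14.99; balance after payment €1,315.30.
Month 2: interest €13.70; balance after payment €1,190.00.
Closed form: n = −ln(1 − rB₀/P)/ln(1+r) = −ln(0.89214)/ln(1.01042) ≈ 11.014, so the balance reaches zero during payment 12.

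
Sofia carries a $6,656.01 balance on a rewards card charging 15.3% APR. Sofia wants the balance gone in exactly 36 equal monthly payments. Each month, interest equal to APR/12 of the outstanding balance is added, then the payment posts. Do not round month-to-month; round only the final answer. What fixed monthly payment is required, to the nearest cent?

Monthly rate r = 15.3%/12 = 1.275% = 0.01275.
Level-payment amortization: P = B₀·r / (1 − (1+r)^(−n)) = 6656.01·0.01275 / (1 − 1.01275^(−36)).
Denominator 1 − (1+r)^(−36) = 0.366248598.
P = 84.8641 / 0.366248598 ≈ 231.71.

$231.71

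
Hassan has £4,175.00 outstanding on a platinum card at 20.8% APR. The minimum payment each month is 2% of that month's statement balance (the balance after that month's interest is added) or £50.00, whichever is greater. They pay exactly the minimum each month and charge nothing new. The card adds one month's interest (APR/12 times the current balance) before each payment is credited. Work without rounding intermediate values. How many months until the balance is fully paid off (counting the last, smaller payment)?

Monthly rate r = 20.8%/12 = 1.73333% = 0.0173333.
While 2% of the post-interest balance exceeds £50.00, each month B ← (B·(1+r))·(1 − 0.02), i.e. B shrinks by the factor (1+r)·0.98 = 0.99699.
This holds for months 1–176. Entering month 177 the balance is £2,454.61; 2% of the post-interest balance is now below £50.00, so the flat £50.00 minimum applies from here.
From month 177 a fixed £50.00 at rate r clears £2,454.61 in 111 more payments. Total: 176 + 111 = 287 months.

287 months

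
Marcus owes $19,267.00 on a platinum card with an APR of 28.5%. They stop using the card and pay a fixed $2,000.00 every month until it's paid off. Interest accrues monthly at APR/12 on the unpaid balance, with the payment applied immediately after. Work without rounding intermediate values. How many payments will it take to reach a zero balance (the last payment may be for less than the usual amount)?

Monthly rate r = 28.5%/12 = 2.375% = 0.02375.
Recurrence: B ← B·(1+r) − $2,000.00.
Month 1: interest $457.59; balance after payment $17,724.59.
Month 2: interest $420.96; balance after payment $16,145.55.
Closed form: n = −ln(1 − rB₀/P)/ln(1+r) = −ln(0.7712)/ln(1.02375) ≈ 11.068, so the balance reaches zero during payment 12.

12 months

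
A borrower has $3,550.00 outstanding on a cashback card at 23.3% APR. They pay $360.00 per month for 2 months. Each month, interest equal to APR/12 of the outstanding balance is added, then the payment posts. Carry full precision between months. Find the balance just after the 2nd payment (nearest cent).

$2,962.21

Monthly rate r = 23.3%/12 = 1.94167% = 0.0194167.
Each month: B ← B·(1+r) − $360.00.
Month 1: interest $68.93; balance after payment $3,258.93.
Month 2: interest $63.28; balance after payment $2,962.21.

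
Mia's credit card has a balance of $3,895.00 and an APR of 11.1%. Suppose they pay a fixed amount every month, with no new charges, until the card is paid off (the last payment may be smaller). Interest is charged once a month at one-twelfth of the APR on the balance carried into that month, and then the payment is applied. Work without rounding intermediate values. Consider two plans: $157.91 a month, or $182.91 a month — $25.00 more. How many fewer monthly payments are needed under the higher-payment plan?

Monthly rate r = 11.1%/12 = 0.925% = 0.00925.
At $157.91/mo: n = ⌈−ln(1 − rB₀/P)/ln(1+r)⌉ = 29 payments (last $20.12); total interest = total paid − $3,895.00 = $546.60.
At $182.91/mo: 24 payments (last $151.05); total interest $462.98.
Payments saved = 29 − 24 = 5.

5 fewer payments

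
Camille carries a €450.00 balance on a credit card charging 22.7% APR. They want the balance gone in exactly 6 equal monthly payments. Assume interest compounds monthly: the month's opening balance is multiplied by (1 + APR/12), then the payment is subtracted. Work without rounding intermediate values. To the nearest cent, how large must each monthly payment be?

€80.04

Monthly rate r = 22.7%/12 = 1.89167% = 0.0189167.
Level-payment amortization: P = B₀·r / (1 − (1+r)^(−n)) = 450.00·0.0189167 / (1 − 1.01892^(−6)).
Denominator 1 − (1+r)^(−6) = 0.106348882.
P = 8.5125 / 0.106348882 ≈ 80.04.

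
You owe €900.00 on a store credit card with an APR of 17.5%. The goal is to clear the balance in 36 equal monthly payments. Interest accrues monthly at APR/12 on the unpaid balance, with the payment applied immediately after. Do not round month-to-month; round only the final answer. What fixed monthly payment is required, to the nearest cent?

Monthly rate r = 17.5%/12 = 1.45833% = 0.0145833.
Level-payment amortization: P = B₀·r / (1 − (1+r)^(−n)) = 900.00·0.0145833 / (1 − 1.01458^(−36)).
Denominator 1 − (1+r)^(−36) = 0.406197609.
P = 13.125 / 0.406197609 ≈ 32.31.

€32.31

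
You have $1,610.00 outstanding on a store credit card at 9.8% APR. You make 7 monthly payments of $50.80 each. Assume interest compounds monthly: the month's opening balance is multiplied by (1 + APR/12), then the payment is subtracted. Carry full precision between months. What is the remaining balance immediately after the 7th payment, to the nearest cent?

Monthly rate r = 9.8%/12 = 0.816667% = 0.00816667.
Each month: B ← B·(1+r) − $50.80.
Month 1: interest $13.15; balance after payment $1,572.35.
Month 2: interest $12.84; balance after payment $1,534.39.
Month 3: interest $12.53; balance after payment $1,496.12.
Month 4: interest $12.22; balance after payment $1,457.54.
Month 5: interest $11.90; balance after payment $1,418.64.
Month 6: interest $11.59; balance after payment $1,379.43.
Month 7: interest $11.27; balance after payment $1,339.89.

$1,339.89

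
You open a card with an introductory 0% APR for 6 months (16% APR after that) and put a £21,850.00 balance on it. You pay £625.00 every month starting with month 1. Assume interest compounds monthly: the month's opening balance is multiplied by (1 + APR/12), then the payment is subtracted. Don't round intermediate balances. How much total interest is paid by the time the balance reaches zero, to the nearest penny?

£4,926.65

Promo months 1–6 at r₀ = 0%/12 = 0; months 7+ at r₁ = 16%/12 = 0.0133333.
After month 6 (no interest yet): B = £21,850.00 − 6·£625.00 = £18,100.00.
Then at r₁ with £625.00/mo: n₂ = −ln(1 − r₁·B/P)/ln(1+r₁) ≈ 36.84 → 37 more payments.
Total paid = 42·£625.00 + £526.65 = £26,776.65; interest = £26,776.65 − £21,850.00 = £4,926.65.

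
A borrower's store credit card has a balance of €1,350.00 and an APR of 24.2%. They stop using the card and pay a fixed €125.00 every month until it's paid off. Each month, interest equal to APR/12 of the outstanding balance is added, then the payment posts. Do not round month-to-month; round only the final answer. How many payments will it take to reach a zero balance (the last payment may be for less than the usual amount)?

Monthly rate r = 24.2%/12 = 2.01667% = 0.0201667.
Recurrence: B ← B·(1+r) − €125.00.
Month 1: interest €27.22; balance after payment €1,252.22.
Month 2: interest €25.25; balance after payment €1,152.48.
Closed form: n = −ln(1 − rB₀/P)/ln(1+r) = −ln(0.7822)/ln(1.02017) ≈ 12.303, so the balance reaches zero during payment 13.

13 payments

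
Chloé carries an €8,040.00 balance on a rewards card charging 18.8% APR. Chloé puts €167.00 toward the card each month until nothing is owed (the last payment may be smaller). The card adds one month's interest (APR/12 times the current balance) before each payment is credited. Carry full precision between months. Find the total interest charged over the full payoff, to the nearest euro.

Monthly rate r = 18.8%/12 = 1.56667% = 0.0156667.
Payoff takes n = ⌈−ln(1 − rB₀/P)/ln(1+r)⌉ = ⌈90.282⌉ = 91 payments; the last is €47.29.
Total paid = 90·€167.00 + €47.29 = €15,077.29.
Total interest = total paid − principal = €15,077.29 − €8,040.00 = €7,037.29.

€7,037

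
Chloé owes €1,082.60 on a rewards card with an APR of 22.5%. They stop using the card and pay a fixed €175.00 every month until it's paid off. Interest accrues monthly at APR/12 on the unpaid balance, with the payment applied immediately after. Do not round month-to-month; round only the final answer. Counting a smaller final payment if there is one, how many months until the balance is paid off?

7 payments

Monthly rate r = 22.5%/12 = 1.875% = 0.01875.
Recurrence: B ← B·(1+r) − €175.00.
Month 1: interest €20.30; balance after payment €927.90.
Month 2: interest €17.40; balance after payment €770.30.
Closed form: n = −ln(1 − rB₀/P)/ln(1+r) = −ln(0.88401)/ln(1.01875) ≈ 6.637, so the balance reaches zero during payment 7.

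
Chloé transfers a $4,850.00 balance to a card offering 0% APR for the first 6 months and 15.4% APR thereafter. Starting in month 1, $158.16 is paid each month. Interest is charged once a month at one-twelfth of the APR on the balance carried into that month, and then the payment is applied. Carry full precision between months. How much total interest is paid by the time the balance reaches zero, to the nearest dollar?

Promo months 1–6 at r₀ = 0%/12 = 0; months 7+ at r₁ = 15.4%/12 = 0.0128333.
After month 6 (no interest yet): B = $4,850.00 − 6·$158.16 = $3,901.04.
Then at r₁ with $158.16/mo: n₂ = −ln(1 − r₁·B/P)/ln(1+r₁) ≈ 29.85 → 30 more payments.
Total paid = 35·$158.16 + $133.87 = $5,669.47; interest = $5,669.47 − $4,850.00 = $819.47.

$819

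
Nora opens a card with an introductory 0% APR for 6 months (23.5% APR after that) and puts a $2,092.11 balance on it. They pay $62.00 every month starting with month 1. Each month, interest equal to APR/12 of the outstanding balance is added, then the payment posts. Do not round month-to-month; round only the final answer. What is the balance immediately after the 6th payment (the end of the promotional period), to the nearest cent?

$1,720.11

Promo months 1–6 at r₀ = 0%/12 = 0; months 7+ at r₁ = 23.5%/12 = 0.0195833.
After month 6 (no interest yet): B = $2,092.11 − 6·$62.00 = $1,720.11.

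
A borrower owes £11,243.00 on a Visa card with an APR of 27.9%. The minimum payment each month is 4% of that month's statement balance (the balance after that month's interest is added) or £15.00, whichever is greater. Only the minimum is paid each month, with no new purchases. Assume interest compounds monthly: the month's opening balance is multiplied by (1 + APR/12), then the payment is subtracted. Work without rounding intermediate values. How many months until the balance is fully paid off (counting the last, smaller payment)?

229 months

Monthly rate r = 27.9%/12 = 2.325% = 0.02325.
While 4% of the post-interest balance exceeds £15.00, each month B ← (B·(1+r))·(1 − 0.04), i.e. B shrinks by the factor (1+r)·0.96 = 0.98232.
This holds for months 1–192. Entering month 193 the balance is £365.98; 4% of the post-interest balance is now below £15.00, so the flat £15.00 minimum applies from here.
From month 193 a fixed £15.00 at rate r clears £365.98 in 37 more payments. Total: 192 + 37 = 229 months.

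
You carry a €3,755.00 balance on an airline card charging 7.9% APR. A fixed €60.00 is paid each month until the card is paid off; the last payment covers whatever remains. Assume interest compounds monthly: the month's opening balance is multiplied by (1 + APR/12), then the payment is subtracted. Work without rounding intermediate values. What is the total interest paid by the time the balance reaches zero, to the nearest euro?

€1,101

Monthly rate r = 7.9%/12 = 0.658333% = 0.00658333.
Payoff takes n = ⌈−ln(1 − rB₀/P)/ln(1+r)⌉ = ⌈80.930⌉ = 81 payments; the last is €55.79.
Total paid = 80·€60.00 + €55.79 = €4,855.79.
Total interest = total paid − principal = €4,855.79 − €3,755.00 = €1,100.79.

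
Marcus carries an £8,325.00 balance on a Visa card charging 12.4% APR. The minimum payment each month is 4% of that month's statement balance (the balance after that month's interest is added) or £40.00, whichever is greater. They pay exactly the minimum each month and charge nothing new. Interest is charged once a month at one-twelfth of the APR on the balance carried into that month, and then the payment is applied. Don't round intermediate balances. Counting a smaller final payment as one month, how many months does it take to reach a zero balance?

99 months

Monthly rate r = 12.4%/12 = 1.03333% = 0.0103333.
While 4% of the post-interest balance exceeds £40.00, each month B ← (B·(1+r))·(1 − 0.04), i.e. B shrinks by the factor (1+r)·0.96 = 0.96992.
This holds for months 1–70. Entering month 71 the balance is £981.52; 4% of the post-interest balance is now below £40.00, so the flat £40.00 minimum applies from here.
From month 71 a fixed £40.00 at rate r clears £981.52 in 29 more payments. Total: 70 + 29 = 99 months.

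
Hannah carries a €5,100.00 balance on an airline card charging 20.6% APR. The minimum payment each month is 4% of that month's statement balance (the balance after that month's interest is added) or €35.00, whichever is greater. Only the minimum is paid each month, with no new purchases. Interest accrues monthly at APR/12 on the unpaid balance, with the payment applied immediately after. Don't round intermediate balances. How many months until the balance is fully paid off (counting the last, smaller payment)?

107 months

Monthly rate r = 20.6%/12 = 1.71667% = 0.0171667.
While 4% of the post-interest balance exceeds €35.00, each month B ← (B·(1+r))·(1 − 0.04), i.e. B shrinks by the factor (1+r)·0.96 = 0.97648.
This holds for months 1–75. Entering month 76 the balance is €855.70; 4% of the post-interest balance is now below €35.00, so the flat €35.00 minimum applies from here.
From month 76 a fixed €35.00 at rate r clears €855.70 in 32 more payments. Total: 75 + 32 = 107 months.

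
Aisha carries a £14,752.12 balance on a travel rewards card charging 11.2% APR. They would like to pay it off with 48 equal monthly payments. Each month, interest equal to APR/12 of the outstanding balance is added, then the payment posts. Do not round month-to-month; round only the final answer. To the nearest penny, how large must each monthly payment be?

£382.71

Monthly rate r = 11.2%/12 = 0.933333% = 0.00933333.
Level-payment amortization: P = B₀·r / (1 − (1+r)^(−n)) = 14752.12·0.00933333 / (1 − 1.00933^(−48)).
Denominator 1 − (1+r)^(−48) = 0.359766453.
P = 137.686 / 0.359766453 ≈ 382.71.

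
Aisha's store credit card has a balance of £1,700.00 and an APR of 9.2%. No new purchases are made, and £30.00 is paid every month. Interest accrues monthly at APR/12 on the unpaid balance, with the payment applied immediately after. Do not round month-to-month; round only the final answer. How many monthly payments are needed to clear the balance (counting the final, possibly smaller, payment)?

75 months

Monthly rate r = 9.2%/12 = 0.766667% = 0.00766667.
Recurrence: B ← B·(1+r) − £30.00.
Month 1: interest £13.03; balance after payment £1,683.03.
Month 2: interest £12.90; balance after payment £1,665.94.
Closed form: n = −ln(1 − rB₀/P)/ln(1+r) = −ln(0.56556)/ln(1.00767) ≈ 74.625, so the balance reaches zero during payment 75.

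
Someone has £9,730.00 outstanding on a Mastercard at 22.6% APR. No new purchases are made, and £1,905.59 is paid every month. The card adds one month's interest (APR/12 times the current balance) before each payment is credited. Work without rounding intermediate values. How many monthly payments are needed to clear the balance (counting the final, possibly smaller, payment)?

Monthly rate r = 22.6%/12 = 1.88333% = 0.0188333.
Recurrence: B ← B·(1+r) − £1,905.59.
Month 1: interest £183.25; balance after payment £8,007.66.
Month 2: interest £150.81; balance after payment £6,252.88.
Month 3: interest £117.76; balance after payment £4,465.05.
Month 4: interest £84.09; balance after payment £2,643.55.
Month 5: interest £49.79; balance after payment £787.75.
Month 6: interest £14.84; balance after payment £0.00.

6 months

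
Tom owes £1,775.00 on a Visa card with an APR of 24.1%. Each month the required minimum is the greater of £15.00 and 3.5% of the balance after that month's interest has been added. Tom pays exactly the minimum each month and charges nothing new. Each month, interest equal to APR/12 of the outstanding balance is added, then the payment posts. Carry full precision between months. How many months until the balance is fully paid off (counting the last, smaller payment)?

Monthly rate r = 24.1%/12 = 2.00833% = 0.0200833.
While 3.5% of the post-interest balance exceeds £15.00, each month B ← (B·(1+r))·(1 − 0.035), i.e. B shrinks by the factor (1+r)·0.965 = 0.98438.
This holds for months 1–92. Entering month 93 the balance is £417.05; 3.5% of the post-interest balance is now below £15.00, so the flat £15.00 minimum applies from here.
From month 93 a fixed £15.00 at rate r clears £417.05 in 42 more payments. Total: 92 + 42 = 134 months.

134 months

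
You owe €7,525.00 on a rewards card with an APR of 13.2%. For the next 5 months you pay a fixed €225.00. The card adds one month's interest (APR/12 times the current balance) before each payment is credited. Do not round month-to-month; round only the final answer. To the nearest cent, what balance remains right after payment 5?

€6,798.06

Monthly rate r = 13.2%/12 = 1.1% = 0.011.
Each month: B ← B·(1+r) − €225.00.
Month 1: interest €82.77; balance after payment €7,382.77.
Month 2: interest €81.21; balance after payment €7,238.99.
Month 3: interest €79.63; balance after payment €7,093.61.
Month 4: interest €78.03; balance after payment €6,946.64.
Month 5: interest €76.41; balance after payment €6,798.06.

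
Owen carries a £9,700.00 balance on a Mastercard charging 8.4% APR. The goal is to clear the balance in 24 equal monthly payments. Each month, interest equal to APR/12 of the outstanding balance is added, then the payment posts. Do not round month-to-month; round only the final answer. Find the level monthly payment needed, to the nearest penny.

Monthly rate r = 8.4%/12 = 0.7% = 0.007.
Level-payment amortization: P = B₀·r / (1 − (1+r)^(−n)) = 9700.00·0.007 / (1 − 1.007^(−24)).
Denominator 1 − (1+r)^(−24) = 0.15415126.
P = 67.9 / 0.15415126 ≈ 440.48.

£440.48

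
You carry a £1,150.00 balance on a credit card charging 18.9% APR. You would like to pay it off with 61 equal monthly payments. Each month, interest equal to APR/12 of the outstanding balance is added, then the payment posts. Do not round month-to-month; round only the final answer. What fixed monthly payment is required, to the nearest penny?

Monthly rate r = 18.9%/12 = 1.575% = 0.01575.
Level-payment amortization: P = B₀·r / (1 − (1+r)^(−n)) = 1150.00·0.01575 / (1 − 1.01575^(−61)).
Denominator 1 − (1+r)^(−61) = 0.614518705.
P = 18.1125 / 0.614518705 ≈ 29.47.

£29.47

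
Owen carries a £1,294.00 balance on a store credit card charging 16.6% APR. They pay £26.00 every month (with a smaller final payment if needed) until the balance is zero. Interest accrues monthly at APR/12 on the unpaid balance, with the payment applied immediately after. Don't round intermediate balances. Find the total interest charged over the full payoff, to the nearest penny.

Monthly rate r = 16.6%/12 = 1.38333% = 0.0138333.
Payoff takes n = ⌈−ln(1 − rB₀/P)/ln(1+r)⌉ = ⌈84.891⌉ = 85 payments; the last is £23.18.
Total paid = 84·£26.00 + £23.18 = £2,207.18.
Total interest = total paid − principal = £2,207.18 − £1,294.00 = £913.18.

£913.18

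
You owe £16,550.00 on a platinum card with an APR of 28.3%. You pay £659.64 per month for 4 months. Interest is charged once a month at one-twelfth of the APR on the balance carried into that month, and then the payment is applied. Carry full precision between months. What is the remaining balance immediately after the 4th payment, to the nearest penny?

Monthly rate r = 28.3%/12 = 2.35833% = 0.0235833.
Each month: B ← B·(1+r) − £659.64.
Month 1: interest £390.30; balance after payment £16,280.66.
Month 2: interest £383.95; balance after payment £16,004.98.
Month 3: interest £377.45; balance after payment £15,722.79.
Month 4: interest £370.80; balance after payment £15,433.94.

£15,433.94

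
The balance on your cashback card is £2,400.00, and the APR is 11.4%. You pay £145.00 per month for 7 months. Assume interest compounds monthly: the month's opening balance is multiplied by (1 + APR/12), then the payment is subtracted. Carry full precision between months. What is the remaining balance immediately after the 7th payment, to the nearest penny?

£1,519.83

Monthly rate r = 11.4%/12 = 0.95% = 0.0095.
Each month: B ← B·(1+r) − £145.00.
Month 1: interest £22.80; balance after payment £2,277.80.
Month 2: interest £21.64; balance after payment £2,154.44.
Month 3: interest £20.47; balance after payment £2,029.91.
Month 4: interest £19.28; balance after payment £1,904.19.
Month 5: interest £18.09; balance after payment £1,777.28.
Month 6: interest £16.88; balance after payment £1,649.16.
Month 7: interest £15.67; balance after payment £1,519.83.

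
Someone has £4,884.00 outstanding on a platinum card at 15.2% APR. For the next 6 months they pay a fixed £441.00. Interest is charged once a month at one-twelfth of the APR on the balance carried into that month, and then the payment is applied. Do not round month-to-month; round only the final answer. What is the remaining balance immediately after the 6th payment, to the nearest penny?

Monthly rate r = 15.2%/12 = 1.26667% = 0.0126667.
Each month: B ← B·(1+r) − £441.00.
Month 1: interest £61.86; balance after payment £4,504.86.
Month 2: interest £57.06; balance after payment £4,120.93.
Month 3: interest £52.20; balance after payment £3,732.12.
Month 4: interest £47.27; balance after payment £3,338.40.
Month 5: interest £42.29; balance after payment £2,939.68.
Month 6: interest £37.24; balance after payment £2,535.92.

£2,535.92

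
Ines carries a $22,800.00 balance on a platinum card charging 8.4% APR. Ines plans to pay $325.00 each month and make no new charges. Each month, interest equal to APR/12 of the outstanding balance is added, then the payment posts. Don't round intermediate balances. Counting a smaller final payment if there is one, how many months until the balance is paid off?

Monthly rate r = 8.4%/12 = 0.7% = 0.007.
Recurrence: B ← B·(1+r) − $325.00.
Month 1: interest $159.60; balance after payment $22,634.60.
Month 2: interest $158.44; balance after payment $22,468.04.
Closed form: n = −ln(1 − rB₀/P)/ln(1+r) = −ln(0.50892)/ln(1.007) ≈ 96.831, so the balance reaches zero during payment 97.

97 months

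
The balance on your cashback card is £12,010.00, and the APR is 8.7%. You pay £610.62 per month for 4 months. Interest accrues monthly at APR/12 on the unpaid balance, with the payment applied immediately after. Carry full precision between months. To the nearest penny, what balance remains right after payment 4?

£9,892.93

Monthly rate r = 8.7%/12 = 0.725% = 0.00725.
Each month: B ← B·(1+r) − £610.62.
Month 1: interest £87.07; balance after payment £11,486.45.
Month 2: interest £83.28; balance after payment £10,959.11.
Month 3: interest £79.45; balance after payment £10,427.94.
Month 4: interest £75.60; balance after payment £9,892.93.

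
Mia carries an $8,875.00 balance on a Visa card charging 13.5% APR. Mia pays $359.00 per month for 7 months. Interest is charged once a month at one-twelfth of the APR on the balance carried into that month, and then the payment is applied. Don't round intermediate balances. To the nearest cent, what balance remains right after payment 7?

Monthly rate r = 13.5%/12 = 1.125% = 0.01125.
Each month: B ← B·(1+r) − $359.00.
Month 1: interest $99.84; balance after payment $8,615.84.
Month 2: interest $96.93; balance after payment $8,353.77.
Month 3: interest $93.98; balance after payment $8,088.75.
Month 4: interest $91.00; balance after payment $7,820.75.
Month 5: interest $87.98; balance after payment $7,549.73.
Month 6: interest $84.93; balance after payment $7,275.67.
Month 7: interest $81.85; balance after payment $6,998.52.

$6,998.52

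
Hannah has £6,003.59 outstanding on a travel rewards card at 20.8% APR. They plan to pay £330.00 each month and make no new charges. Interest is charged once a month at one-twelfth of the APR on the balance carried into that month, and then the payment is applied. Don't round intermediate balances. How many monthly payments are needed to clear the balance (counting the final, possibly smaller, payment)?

23 payments

Monthly rate r = 20.8%/12 = 1.73333% = 0.0173333.
Recurrence: B ← B·(1+r) − £330.00.
Month 1: interest £104.06; balance after payment £5,777.65.
Month 2: interest £100.15; balance after payment £5,547.80.
Closed form: n = −ln(1 − rB₀/P)/ln(1+r) = −ln(0.68466)/ln(1.01733) ≈ 22.045, so the balance reaches zero during payment 23.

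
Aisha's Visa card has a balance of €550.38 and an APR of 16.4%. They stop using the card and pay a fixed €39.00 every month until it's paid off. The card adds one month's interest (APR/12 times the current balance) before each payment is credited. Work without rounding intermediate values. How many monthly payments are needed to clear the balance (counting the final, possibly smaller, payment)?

Monthly rate r = 16.4%/12 = 1.36667% = 0.0136667.
Recurrence: B ← B·(1+r) − €39.00.
Month 1: interest €7.52; balance after payment €518.90.
Month 2: interest €7.09; balance after payment €486.99.
Closed form: n = −ln(1 − rB₀/P)/ln(1+r) = −ln(0.80713)/ln(1.01367) ≈ 15.785, so the balance reaches zero during payment 16.

16 payments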